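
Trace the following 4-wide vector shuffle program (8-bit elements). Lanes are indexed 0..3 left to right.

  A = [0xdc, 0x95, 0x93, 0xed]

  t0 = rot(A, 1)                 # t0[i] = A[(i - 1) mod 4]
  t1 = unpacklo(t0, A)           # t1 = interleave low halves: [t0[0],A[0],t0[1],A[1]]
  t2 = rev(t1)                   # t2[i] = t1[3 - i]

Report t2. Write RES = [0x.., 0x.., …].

→ t0 |ed|dc|95|93|
→ t1 |ed|dc|dc|95|
→ t2 |95|dc|dc|ed|

RES = [0x95, 0xdc, 0xdc, 0xed]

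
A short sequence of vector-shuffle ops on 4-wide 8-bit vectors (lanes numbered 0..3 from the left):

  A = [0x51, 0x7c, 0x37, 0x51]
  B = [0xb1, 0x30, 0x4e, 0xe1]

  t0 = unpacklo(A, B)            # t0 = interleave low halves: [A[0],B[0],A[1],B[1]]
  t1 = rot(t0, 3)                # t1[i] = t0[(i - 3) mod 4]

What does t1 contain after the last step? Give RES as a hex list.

  t0: 51 b1 7c 30
  t1: b1 7c 30 51

RES = [ 0xb1  0x7c  0x30  0x51 ]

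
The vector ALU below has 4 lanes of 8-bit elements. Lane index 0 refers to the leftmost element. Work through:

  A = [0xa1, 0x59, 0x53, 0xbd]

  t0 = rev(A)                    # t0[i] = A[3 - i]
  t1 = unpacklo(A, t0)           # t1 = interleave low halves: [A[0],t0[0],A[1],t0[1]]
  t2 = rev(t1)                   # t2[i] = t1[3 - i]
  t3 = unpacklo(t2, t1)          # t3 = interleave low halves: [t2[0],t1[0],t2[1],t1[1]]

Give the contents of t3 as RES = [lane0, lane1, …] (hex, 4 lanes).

  t0: bd 53 59 a1
  t1: a1 bd 59 53
  t2: 53 59 bd a1
  t3: 53 a1 59 bd

RES = [0x53, 0xa1, 0x59, 0xbd]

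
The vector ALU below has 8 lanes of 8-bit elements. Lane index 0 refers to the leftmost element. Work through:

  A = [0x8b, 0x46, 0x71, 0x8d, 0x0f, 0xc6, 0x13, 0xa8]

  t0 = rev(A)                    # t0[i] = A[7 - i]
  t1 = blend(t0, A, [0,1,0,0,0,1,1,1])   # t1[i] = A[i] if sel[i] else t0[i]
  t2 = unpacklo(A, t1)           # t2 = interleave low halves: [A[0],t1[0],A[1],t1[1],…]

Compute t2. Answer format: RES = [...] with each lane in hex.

  t0: a8 13 c6 0f 8d 71 46 8b
  t1: a8 46 c6 0f 8d c6 13 a8
  t2: 8b a8 46 46 71 c6 8d 0f

RES = [ 0x8b  0xa8  0x46  0x46  0x71  0xc6  0x8d  0x0f ]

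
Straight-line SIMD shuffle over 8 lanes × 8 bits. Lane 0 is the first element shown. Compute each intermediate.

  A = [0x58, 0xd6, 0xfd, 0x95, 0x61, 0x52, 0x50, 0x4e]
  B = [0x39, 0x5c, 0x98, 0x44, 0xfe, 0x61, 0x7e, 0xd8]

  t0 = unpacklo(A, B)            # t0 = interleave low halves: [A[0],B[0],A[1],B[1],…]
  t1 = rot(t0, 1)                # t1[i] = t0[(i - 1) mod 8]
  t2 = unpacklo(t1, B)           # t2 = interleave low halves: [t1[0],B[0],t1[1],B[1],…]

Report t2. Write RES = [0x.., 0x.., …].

RES = [0x44, 0x39, 0x58, 0x5c, 0x39, 0x98, 0xd6, 0x44]

t0 = [0x58, 0x39, 0xd6, 0x5c, 0xfd, 0x98, 0x95, 0x44]
t1 = [0x44, 0x58, 0x39, 0xd6, 0x5c, 0xfd, 0x98, 0x95]
t2 = [0x44, 0x39, 0x58, 0x5c, 0x39, 0x98, 0xd6, 0x44]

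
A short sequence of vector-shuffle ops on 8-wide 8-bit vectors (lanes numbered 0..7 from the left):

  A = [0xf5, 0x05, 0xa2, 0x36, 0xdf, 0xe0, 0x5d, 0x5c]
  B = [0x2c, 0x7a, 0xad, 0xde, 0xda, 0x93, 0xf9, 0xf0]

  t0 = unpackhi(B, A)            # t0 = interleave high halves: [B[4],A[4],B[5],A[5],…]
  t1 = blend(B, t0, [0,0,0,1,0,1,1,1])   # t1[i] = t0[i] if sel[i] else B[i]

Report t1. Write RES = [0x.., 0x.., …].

RES = [0x2c, 0x7a, 0xad, 0xe0, 0xda, 0x5d, 0xf0, 0x5c]

→ t0 |da|df|93|e0|f9|5d|f0|5c|
→ t1 |2c|7a|ad|e0|da|5d|f0|5c|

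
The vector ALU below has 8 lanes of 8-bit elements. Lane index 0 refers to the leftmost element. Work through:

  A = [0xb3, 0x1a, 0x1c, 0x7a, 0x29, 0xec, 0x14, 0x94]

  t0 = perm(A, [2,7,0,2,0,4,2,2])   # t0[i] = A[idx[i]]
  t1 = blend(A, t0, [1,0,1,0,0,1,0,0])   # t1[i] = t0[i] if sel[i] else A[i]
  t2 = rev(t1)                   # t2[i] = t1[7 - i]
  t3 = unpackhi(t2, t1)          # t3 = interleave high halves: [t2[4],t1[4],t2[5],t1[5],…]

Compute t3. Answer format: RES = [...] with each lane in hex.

t0 = [0x1c, 0x94, 0xb3, 0x1c, 0xb3, 0x29, 0x1c, 0x1c]
t1 = [0x1c, 0x1a, 0xb3, 0x7a, 0x29, 0x29, 0x14, 0x94]
t2 = [0x94, 0x14, 0x29, 0x29, 0x7a, 0xb3, 0x1a, 0x1c]
t3 = [0x7a, 0x29, 0xb3, 0x29, 0x1a, 0x14, 0x1c, 0x94]

RES = [0x7a, 0x29, 0xb3, 0x29, 0x1a, 0x14, 0x1c, 0x94]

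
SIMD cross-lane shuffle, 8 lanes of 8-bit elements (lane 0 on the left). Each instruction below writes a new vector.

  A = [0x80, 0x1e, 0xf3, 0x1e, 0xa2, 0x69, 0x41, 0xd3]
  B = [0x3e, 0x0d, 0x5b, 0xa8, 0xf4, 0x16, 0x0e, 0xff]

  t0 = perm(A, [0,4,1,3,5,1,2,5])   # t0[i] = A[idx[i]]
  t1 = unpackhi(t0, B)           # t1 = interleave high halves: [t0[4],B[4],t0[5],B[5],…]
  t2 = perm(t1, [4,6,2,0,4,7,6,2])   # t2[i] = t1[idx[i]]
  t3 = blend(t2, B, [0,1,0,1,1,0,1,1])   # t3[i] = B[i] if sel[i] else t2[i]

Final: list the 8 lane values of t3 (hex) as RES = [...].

  t0: 80 a2 1e 1e 69 1e f3 69
  t1: 69 f4 1e 16 f3 0e 69 ff
  t2: f3 69 1e 69 f3 ff 69 1e
  t3: f3 0d 1e a8 f4 ff 0e ff

RES = [ 0xf3  0x0d  0x1e  0xa8  0xf4  0xff  0x0e  0xff ]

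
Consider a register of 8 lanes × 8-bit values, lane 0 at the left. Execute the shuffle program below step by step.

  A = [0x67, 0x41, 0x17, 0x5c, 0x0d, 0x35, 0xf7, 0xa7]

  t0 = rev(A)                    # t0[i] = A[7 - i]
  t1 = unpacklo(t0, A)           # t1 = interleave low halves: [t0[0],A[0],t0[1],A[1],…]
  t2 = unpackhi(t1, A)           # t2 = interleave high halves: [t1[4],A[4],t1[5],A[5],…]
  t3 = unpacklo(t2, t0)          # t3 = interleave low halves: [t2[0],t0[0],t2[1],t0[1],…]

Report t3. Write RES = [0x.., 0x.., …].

RES = [0x35, 0xa7, 0x0d, 0xf7, 0x17, 0x35, 0x35, 0x0d]

→ t0 |a7|f7|35|0d|5c|17|41|67|
→ t1 |a7|67|f7|41|35|17|0d|5c|
→ t2 |35|0d|17|35|0d|f7|5c|a7|
→ t3 |35|a7|0d|f7|17|35|35|0d|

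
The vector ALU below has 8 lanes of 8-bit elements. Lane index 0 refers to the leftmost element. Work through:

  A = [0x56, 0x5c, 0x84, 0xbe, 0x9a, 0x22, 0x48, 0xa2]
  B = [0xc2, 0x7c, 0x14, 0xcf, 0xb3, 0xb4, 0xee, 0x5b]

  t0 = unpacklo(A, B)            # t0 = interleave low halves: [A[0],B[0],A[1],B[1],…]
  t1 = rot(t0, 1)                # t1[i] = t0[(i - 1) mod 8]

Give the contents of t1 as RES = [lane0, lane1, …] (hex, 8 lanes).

  t0: 56 c2 5c 7c 84 14 be cf
  t1: cf 56 c2 5c 7c 84 14 be

RES = [0xcf, 0x56, 0xc2, 0x5c, 0x7c, 0x84, 0x14, 0xbe]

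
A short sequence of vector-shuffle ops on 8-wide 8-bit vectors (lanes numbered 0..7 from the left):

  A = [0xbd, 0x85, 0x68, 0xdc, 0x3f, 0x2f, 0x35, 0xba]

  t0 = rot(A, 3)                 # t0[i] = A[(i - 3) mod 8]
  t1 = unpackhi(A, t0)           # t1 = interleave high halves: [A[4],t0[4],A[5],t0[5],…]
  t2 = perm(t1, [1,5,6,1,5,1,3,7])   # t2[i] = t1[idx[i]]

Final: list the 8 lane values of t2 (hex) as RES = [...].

  t0: 2f 35 ba bd 85 68 dc 3f
  t1: 3f 85 2f 68 35 dc ba 3f
  t2: 85 dc ba 85 dc 85 68 3f

RES = [ 0x85  0xdc  0xba  0x85  0xdc  0x85  0x68  0x3f ]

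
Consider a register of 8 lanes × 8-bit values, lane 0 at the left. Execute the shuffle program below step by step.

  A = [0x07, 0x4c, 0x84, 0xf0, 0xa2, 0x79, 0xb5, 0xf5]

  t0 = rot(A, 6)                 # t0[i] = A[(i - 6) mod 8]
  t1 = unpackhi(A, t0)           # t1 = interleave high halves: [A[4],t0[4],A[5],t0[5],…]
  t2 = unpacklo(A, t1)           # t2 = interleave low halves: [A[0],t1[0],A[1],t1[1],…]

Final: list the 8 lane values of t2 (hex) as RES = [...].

→ t0 |84|f0|a2|79|b5|f5|07|4c|
→ t1 |a2|b5|79|f5|b5|07|f5|4c|
→ t2 |07|a2|4c|b5|84|79|f0|f5|

RES = [ 0x07  0xa2  0x4c  0xb5  0x84  0x79  0xf0  0xf5 ]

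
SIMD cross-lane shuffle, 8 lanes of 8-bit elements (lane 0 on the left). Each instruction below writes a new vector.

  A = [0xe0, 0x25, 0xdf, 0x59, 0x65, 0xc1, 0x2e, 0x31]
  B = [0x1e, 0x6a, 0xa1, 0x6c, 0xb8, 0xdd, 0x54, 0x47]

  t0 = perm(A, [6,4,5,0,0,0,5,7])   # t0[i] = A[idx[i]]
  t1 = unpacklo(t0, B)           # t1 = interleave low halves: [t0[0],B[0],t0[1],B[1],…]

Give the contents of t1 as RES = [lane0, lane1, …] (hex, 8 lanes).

t0 = [0x2e, 0x65, 0xc1, 0xe0, 0xe0, 0xe0, 0xc1, 0x31]
t1 = [0x2e, 0x1e, 0x65, 0x6a, 0xc1, 0xa1, 0xe0, 0x6c]

RES = [0x2e, 0x1e, 0x65, 0x6a, 0xc1, 0xa1, 0xe0, 0x6c]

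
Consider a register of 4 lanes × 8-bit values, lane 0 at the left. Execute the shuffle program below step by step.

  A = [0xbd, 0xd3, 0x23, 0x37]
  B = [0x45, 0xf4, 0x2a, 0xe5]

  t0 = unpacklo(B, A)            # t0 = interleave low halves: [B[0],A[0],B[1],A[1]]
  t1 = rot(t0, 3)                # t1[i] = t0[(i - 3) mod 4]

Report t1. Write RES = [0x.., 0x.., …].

→ t0 |45|bd|f4|d3|
→ t1 |bd|f4|d3|45|

RES = [ 0xbd  0xf4  0xd3  0x45 ]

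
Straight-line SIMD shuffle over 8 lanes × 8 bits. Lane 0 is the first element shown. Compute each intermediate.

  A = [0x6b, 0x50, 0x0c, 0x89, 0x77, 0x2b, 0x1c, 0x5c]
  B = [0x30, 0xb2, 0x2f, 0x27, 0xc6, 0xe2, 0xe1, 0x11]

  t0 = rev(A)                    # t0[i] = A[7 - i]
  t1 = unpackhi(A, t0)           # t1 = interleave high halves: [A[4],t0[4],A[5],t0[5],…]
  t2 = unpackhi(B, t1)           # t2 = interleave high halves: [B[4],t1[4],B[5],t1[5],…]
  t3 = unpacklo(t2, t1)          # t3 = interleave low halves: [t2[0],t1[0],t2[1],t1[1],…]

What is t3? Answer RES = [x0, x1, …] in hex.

RES = [0xc6, 0x77, 0x1c, 0x89, 0xe2, 0x2b, 0x50, 0x0c]

  t0: 5c 1c 2b 77 89 0c 50 6b
  t1: 77 89 2b 0c 1c 50 5c 6b
  t2: c6 1c e2 50 e1 5c 11 6b
  t3: c6 77 1c 89 e2 2b 50 0c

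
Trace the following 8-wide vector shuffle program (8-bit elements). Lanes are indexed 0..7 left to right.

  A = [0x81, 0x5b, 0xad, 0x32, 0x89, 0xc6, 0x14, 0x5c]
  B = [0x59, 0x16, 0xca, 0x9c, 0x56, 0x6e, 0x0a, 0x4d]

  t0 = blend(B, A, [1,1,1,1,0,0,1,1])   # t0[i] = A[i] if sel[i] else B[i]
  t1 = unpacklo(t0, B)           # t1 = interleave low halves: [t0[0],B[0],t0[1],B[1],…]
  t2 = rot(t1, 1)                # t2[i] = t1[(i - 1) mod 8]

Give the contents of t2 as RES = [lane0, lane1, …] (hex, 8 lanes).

  t0: 81 5b ad 32 56 6e 14 5c
  t1: 81 59 5b 16 ad ca 32 9c
  t2: 9c 81 59 5b 16 ad ca 32

RES = [ 0x9c  0x81  0x59  0x5b  0x16  0xad  0xca  0x32 ]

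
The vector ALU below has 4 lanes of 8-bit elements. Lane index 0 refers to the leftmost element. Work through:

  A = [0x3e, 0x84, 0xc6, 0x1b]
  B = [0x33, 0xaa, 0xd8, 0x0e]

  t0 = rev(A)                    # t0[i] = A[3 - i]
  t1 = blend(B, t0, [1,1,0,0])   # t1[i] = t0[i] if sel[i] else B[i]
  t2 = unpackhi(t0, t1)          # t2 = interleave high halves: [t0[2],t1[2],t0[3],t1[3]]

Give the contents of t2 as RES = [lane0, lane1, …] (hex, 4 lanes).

RES = [0x84, 0xd8, 0x3e, 0x0e]

t0 = [0x1b, 0xc6, 0x84, 0x3e]
t1 = [0x1b, 0xc6, 0xd8, 0x0e]
t2 = [0x84, 0xd8, 0x3e, 0x0e]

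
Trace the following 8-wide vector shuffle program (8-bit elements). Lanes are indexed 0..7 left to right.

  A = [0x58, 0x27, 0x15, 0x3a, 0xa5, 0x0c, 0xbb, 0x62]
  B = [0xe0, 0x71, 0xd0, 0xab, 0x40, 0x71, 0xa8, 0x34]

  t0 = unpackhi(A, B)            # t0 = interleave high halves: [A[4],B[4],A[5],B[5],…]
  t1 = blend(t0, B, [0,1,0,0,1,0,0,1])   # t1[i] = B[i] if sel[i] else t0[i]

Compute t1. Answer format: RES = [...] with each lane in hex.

RES = [ 0xa5  0x71  0x0c  0x71  0x40  0xa8  0x62  0x34 ]

t0 = [0xa5, 0x40, 0x0c, 0x71, 0xbb, 0xa8, 0x62, 0x34]
t1 = [0xa5, 0x71, 0x0c, 0x71, 0x40, 0xa8, 0x62, 0x34]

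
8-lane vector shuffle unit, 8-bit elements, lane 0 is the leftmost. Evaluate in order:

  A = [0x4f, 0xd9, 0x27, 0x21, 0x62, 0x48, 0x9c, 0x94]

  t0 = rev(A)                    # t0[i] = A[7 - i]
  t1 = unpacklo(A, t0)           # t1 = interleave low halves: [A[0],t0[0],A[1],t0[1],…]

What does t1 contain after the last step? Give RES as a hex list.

RES = [ 0x4f  0x94  0xd9  0x9c  0x27  0x48  0x21  0x62 ]

→ t0 |94|9c|48|62|21|27|d9|4f|
→ t1 |4f|94|d9|9c|27|48|21|62|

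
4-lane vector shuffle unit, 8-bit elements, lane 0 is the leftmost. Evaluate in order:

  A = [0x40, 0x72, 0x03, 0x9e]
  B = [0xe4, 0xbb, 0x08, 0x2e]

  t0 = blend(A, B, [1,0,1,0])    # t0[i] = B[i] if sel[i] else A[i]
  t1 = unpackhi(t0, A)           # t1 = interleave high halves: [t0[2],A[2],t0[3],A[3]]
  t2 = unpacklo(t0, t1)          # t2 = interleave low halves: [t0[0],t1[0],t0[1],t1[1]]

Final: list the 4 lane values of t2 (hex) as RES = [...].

RES = [0xe4, 0x08, 0x72, 0x03]

→ t0 |e4|72|08|9e|
→ t1 |08|03|9e|9e|
→ t2 |e4|08|72|03|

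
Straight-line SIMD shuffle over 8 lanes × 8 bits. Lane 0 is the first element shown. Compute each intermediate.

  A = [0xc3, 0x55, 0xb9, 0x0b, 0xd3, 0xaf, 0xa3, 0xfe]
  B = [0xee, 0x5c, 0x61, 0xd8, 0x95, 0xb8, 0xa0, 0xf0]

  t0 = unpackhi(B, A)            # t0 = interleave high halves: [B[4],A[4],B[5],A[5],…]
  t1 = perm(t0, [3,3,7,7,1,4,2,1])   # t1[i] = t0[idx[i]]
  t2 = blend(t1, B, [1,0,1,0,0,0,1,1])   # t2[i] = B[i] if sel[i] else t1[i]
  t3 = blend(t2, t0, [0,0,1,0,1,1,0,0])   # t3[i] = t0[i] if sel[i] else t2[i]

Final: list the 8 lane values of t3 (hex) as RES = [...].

RES = [ 0xee  0xaf  0xb8  0xfe  0xa0  0xa3  0xa0  0xf0 ]

→ t0 |95|d3|b8|af|a0|a3|f0|fe|
→ t1 |af|af|fe|fe|d3|a0|b8|d3|
→ t2 |ee|af|61|fe|d3|a0|a0|f0|
→ t3 |ee|af|b8|fe|a0|a3|a0|f0|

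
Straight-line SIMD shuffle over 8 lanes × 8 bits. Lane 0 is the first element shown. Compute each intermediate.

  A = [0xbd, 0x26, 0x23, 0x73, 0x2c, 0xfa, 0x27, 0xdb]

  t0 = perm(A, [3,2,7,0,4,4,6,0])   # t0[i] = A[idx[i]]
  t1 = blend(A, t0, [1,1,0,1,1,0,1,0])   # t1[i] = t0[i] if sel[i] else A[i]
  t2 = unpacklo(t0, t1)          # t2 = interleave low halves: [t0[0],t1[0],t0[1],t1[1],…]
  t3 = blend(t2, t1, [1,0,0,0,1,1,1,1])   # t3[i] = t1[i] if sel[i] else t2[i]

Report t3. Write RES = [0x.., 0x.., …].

  t0: 73 23 db bd 2c 2c 27 bd
  t1: 73 23 23 bd 2c fa 27 db
  t2: 73 73 23 23 db 23 bd bd
  t3: 73 73 23 23 2c fa 27 db

RES = [0x73, 0x73, 0x23, 0x23, 0x2c, 0xfa, 0x27, 0xdb]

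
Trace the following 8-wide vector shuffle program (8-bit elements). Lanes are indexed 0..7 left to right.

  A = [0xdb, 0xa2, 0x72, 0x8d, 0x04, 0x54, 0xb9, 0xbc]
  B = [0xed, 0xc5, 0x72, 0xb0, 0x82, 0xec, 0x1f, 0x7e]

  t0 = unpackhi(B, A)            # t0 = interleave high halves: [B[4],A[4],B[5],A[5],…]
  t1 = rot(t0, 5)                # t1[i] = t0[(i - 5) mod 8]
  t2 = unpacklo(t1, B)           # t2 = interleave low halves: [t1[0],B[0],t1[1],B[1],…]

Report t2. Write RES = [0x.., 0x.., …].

→ t0 |82|04|ec|54|1f|b9|7e|bc|
→ t1 |54|1f|b9|7e|bc|82|04|ec|
→ t2 |54|ed|1f|c5|b9|72|7e|b0|

RES = [ 0x54  0xed  0x1f  0xc5  0xb9  0x72  0x7e  0xb0 ]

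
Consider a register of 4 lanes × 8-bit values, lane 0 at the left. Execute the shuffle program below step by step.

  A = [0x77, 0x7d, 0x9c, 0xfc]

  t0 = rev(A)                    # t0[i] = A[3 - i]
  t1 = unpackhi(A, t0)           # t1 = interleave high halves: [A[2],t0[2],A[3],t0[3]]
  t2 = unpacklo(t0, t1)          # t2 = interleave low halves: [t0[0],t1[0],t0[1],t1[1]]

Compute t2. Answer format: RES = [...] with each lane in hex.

RES = [ 0xfc  0x9c  0x9c  0x7d ]

  t0: fc 9c 7d 77
  t1: 9c 7d fc 77
  t2: fc 9c 9c 7d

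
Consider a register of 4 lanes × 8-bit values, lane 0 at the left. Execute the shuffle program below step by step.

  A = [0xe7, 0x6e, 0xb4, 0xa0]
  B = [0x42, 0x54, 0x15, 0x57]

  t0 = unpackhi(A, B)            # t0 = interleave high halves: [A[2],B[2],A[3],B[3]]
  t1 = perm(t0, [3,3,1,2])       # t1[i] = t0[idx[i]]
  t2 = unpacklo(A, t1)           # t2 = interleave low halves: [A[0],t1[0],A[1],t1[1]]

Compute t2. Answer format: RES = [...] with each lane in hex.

→ t0 |b4|15|a0|57|
→ t1 |57|57|15|a0|
→ t2 |e7|57|6e|57|

RES = [ 0xe7  0x57  0x6e  0x57 ]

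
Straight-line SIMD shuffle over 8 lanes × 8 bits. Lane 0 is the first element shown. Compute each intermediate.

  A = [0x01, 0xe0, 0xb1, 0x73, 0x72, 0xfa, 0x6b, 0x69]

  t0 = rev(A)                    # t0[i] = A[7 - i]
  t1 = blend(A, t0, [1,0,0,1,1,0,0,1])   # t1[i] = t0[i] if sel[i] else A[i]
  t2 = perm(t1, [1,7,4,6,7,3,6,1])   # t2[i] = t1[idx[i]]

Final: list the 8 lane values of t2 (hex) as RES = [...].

  t0: 69 6b fa 72 73 b1 e0 01
  t1: 69 e0 b1 72 73 fa 6b 01
  t2: e0 01 73 6b 01 72 6b e0

RES = [ 0xe0  0x01  0x73  0x6b  0x01  0x72  0x6b  0xe0 ]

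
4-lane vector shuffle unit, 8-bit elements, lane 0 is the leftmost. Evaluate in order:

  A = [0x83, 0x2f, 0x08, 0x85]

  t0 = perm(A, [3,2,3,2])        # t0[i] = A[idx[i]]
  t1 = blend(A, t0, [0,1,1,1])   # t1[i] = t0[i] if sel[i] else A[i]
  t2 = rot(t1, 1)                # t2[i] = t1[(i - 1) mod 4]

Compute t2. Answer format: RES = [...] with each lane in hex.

RES = [0x08, 0x83, 0x08, 0x85]

t0 = [0x85, 0x08, 0x85, 0x08]
t1 = [0x83, 0x08, 0x85, 0x08]
t2 = [0x08, 0x83, 0x08, 0x85]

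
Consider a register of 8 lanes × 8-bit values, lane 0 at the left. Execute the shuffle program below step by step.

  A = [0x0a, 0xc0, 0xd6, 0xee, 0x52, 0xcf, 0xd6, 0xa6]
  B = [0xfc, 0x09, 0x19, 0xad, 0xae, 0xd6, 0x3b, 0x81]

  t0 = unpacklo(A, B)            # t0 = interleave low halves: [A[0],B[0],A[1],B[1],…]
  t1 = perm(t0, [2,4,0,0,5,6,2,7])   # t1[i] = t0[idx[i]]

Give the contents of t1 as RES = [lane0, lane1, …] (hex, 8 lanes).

RES = [0xc0, 0xd6, 0x0a, 0x0a, 0x19, 0xee, 0xc0, 0xad]

  t0: 0a fc c0 09 d6 19 ee ad
  t1: c0 d6 0a 0a 19 ee c0 ad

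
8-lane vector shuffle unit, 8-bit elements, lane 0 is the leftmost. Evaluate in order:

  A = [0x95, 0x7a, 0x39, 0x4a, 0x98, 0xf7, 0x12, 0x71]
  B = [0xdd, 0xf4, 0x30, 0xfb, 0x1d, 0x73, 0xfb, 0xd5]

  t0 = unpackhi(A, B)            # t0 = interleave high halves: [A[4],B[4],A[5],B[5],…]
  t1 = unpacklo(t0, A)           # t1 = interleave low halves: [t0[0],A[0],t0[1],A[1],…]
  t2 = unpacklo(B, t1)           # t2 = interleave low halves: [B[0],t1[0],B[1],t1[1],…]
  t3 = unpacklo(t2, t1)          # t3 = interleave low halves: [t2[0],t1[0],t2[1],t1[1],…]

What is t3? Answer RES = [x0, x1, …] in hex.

RES = [0xdd, 0x98, 0x98, 0x95, 0xf4, 0x1d, 0x95, 0x7a]

t0 = [0x98, 0x1d, 0xf7, 0x73, 0x12, 0xfb, 0x71, 0xd5]
t1 = [0x98, 0x95, 0x1d, 0x7a, 0xf7, 0x39, 0x73, 0x4a]
t2 = [0xdd, 0x98, 0xf4, 0x95, 0x30, 0x1d, 0xfb, 0x7a]
t3 = [0xdd, 0x98, 0x98, 0x95, 0xf4, 0x1d, 0x95, 0x7a]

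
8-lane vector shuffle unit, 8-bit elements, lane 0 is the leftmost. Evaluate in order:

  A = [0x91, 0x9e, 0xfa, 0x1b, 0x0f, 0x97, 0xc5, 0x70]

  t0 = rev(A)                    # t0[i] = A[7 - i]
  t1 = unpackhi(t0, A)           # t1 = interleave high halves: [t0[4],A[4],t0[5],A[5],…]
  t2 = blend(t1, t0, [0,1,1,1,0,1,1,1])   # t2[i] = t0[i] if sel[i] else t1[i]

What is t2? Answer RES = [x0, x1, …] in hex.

  t0: 70 c5 97 0f 1b fa 9e 91
  t1: 1b 0f fa 97 9e c5 91 70
  t2: 1b c5 97 0f 9e fa 9e 91

RES = [ 0x1b  0xc5  0x97  0x0f  0x9e  0xfa  0x9e  0x91 ]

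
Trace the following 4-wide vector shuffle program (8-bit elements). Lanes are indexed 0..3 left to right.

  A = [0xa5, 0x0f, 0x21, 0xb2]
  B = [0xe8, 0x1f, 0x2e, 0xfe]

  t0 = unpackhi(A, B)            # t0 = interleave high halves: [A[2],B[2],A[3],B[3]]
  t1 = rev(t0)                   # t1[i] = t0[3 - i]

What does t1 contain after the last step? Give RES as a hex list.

  t0: 21 2e b2 fe
  t1: fe b2 2e 21

RES = [ 0xfe  0xb2  0x2e  0x21 ]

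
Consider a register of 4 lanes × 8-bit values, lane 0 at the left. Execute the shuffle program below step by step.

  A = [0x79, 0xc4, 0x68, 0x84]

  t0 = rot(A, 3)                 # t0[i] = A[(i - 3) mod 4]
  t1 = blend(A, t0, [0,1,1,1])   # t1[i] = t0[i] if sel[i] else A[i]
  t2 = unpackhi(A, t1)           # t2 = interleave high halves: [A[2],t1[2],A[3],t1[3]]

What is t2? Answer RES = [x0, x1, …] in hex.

RES = [0x68, 0x84, 0x84, 0x79]

→ t0 |c4|68|84|79|
→ t1 |79|68|84|79|
→ t2 |68|84|84|79|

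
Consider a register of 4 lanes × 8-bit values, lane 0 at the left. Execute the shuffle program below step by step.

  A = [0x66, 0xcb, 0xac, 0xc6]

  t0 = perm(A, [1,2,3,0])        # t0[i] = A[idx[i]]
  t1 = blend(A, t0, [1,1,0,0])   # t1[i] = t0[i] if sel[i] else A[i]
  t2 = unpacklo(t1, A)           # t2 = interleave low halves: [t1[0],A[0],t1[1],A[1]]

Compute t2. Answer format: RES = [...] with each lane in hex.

→ t0 |cb|ac|c6|66|
→ t1 |cb|ac|ac|c6|
→ t2 |cb|66|ac|cb|

RES = [ 0xcb  0x66  0xac  0xcb ]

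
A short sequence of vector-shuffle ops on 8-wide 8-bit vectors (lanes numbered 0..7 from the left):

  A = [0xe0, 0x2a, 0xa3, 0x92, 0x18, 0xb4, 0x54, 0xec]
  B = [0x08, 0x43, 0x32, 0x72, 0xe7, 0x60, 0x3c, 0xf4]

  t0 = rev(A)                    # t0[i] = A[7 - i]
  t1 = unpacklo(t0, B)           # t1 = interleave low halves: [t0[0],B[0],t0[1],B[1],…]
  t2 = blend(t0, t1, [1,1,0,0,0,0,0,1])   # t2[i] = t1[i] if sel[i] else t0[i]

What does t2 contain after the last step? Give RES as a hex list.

RES = [ 0xec  0x08  0xb4  0x18  0x92  0xa3  0x2a  0x72 ]

t0 = [0xec, 0x54, 0xb4, 0x18, 0x92, 0xa3, 0x2a, 0xe0]
t1 = [0xec, 0x08, 0x54, 0x43, 0xb4, 0x32, 0x18, 0x72]
t2 = [0xec, 0x08, 0xb4, 0x18, 0x92, 0xa3, 0x2a, 0x72]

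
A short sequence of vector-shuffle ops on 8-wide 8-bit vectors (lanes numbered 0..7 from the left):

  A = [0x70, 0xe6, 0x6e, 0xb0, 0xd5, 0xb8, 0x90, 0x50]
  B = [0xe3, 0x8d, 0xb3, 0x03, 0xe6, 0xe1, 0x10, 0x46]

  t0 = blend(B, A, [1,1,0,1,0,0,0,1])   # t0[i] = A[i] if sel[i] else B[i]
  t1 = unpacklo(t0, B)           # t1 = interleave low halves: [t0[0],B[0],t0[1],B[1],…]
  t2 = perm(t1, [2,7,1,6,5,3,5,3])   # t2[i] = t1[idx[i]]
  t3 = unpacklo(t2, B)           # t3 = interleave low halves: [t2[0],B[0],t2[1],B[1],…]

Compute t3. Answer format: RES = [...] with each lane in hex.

RES = [0xe6, 0xe3, 0x03, 0x8d, 0xe3, 0xb3, 0xb0, 0x03]

→ t0 |70|e6|b3|b0|e6|e1|10|50|
→ t1 |70|e3|e6|8d|b3|b3|b0|03|
→ t2 |e6|03|e3|b0|b3|8d|b3|8d|
→ t3 |e6|e3|03|8d|e3|b3|b0|03|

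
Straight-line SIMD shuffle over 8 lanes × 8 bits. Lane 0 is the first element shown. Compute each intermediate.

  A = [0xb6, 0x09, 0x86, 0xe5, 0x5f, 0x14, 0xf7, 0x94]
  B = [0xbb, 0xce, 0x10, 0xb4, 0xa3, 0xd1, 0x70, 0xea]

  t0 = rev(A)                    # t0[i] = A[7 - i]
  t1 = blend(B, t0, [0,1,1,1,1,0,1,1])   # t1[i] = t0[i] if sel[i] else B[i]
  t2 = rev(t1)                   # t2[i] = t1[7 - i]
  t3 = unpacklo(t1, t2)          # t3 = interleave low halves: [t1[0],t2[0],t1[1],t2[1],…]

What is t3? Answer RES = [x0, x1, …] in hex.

t0 = [0x94, 0xf7, 0x14, 0x5f, 0xe5, 0x86, 0x09, 0xb6]
t1 = [0xbb, 0xf7, 0x14, 0x5f, 0xe5, 0xd1, 0x09, 0xb6]
t2 = [0xb6, 0x09, 0xd1, 0xe5, 0x5f, 0x14, 0xf7, 0xbb]
t3 = [0xbb, 0xb6, 0xf7, 0x09, 0x14, 0xd1, 0x5f, 0xe5]

RES = [0xbb, 0xb6, 0xf7, 0x09, 0x14, 0xd1, 0x5f, 0xe5]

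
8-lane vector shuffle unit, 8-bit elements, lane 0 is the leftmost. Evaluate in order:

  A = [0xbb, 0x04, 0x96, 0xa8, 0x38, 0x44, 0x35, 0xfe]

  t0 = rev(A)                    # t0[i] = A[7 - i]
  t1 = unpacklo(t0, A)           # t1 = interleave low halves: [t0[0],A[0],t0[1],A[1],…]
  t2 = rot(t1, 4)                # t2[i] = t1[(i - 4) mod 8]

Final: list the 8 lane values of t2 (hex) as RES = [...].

RES = [ 0x44  0x96  0x38  0xa8  0xfe  0xbb  0x35  0x04 ]

→ t0 |fe|35|44|38|a8|96|04|bb|
→ t1 |fe|bb|35|04|44|96|38|a8|
→ t2 |44|96|38|a8|fe|bb|35|04|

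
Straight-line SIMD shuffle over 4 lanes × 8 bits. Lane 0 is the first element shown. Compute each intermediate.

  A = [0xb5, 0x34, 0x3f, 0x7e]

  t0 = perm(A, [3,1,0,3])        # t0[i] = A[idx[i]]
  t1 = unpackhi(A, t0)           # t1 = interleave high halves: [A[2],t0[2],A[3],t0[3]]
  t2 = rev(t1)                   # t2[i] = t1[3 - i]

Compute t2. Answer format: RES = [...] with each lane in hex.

RES = [0x7e, 0x7e, 0xb5, 0x3f]

t0 = [0x7e, 0x34, 0xb5, 0x7e]
t1 = [0x3f, 0xb5, 0x7e, 0x7e]
t2 = [0x7e, 0x7e, 0xb5, 0x3f]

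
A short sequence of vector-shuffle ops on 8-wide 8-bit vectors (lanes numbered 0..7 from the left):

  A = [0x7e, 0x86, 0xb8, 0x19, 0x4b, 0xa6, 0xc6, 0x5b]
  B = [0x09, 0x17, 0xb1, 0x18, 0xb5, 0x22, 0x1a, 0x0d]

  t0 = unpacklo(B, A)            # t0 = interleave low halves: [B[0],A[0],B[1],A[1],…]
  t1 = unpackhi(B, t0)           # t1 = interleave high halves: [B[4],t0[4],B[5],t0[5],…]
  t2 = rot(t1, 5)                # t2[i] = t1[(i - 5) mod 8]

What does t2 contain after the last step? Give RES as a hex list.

  t0: 09 7e 17 86 b1 b8 18 19
  t1: b5 b1 22 b8 1a 18 0d 19
  t2: b8 1a 18 0d 19 b5 b1 22

RES = [ 0xb8  0x1a  0x18  0x0d  0x19  0xb5  0xb1  0x22 ]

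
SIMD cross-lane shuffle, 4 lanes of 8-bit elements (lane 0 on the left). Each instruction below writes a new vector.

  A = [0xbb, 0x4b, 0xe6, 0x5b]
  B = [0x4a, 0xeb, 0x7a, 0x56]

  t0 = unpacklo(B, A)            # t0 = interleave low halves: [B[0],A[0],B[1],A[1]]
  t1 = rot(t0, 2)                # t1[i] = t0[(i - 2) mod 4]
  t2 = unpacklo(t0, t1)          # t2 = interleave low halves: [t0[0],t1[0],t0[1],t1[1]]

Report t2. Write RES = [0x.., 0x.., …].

→ t0 |4a|bb|eb|4b|
→ t1 |eb|4b|4a|bb|
→ t2 |4a|eb|bb|4b|

RES = [0x4a, 0xeb, 0xbb, 0x4b]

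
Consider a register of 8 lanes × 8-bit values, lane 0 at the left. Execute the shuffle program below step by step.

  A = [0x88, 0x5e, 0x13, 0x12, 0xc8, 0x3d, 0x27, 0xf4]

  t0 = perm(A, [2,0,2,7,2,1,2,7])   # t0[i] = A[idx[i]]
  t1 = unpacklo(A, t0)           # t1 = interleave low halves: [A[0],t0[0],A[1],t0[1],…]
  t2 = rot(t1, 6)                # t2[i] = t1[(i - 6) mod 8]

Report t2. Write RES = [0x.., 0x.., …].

RES = [0x5e, 0x88, 0x13, 0x13, 0x12, 0xf4, 0x88, 0x13]

  t0: 13 88 13 f4 13 5e 13 f4
  t1: 88 13 5e 88 13 13 12 f4
  t2: 5e 88 13 13 12 f4 88 13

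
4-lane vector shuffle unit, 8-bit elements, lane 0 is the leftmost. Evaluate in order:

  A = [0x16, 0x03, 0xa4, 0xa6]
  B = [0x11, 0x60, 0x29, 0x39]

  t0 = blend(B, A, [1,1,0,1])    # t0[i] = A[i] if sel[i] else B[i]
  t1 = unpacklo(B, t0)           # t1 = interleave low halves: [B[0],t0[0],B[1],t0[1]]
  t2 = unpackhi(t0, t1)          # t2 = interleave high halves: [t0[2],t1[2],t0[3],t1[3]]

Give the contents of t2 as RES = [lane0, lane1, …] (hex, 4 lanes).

RES = [ 0x29  0x60  0xa6  0x03 ]

t0 = [0x16, 0x03, 0x29, 0xa6]
t1 = [0x11, 0x16, 0x60, 0x03]
t2 = [0x29, 0x60, 0xa6, 0x03]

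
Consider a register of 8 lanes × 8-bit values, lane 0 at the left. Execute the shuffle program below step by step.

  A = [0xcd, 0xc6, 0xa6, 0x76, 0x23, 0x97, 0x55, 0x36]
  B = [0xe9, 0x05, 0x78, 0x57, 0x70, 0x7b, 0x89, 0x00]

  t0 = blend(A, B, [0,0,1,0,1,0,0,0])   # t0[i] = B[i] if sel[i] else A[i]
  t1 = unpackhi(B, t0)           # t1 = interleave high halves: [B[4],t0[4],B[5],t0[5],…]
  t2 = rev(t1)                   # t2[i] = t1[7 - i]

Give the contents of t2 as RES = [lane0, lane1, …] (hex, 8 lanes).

t0 = [0xcd, 0xc6, 0x78, 0x76, 0x70, 0x97, 0x55, 0x36]
t1 = [0x70, 0x70, 0x7b, 0x97, 0x89, 0x55, 0x00, 0x36]
t2 = [0x36, 0x00, 0x55, 0x89, 0x97, 0x7b, 0x70, 0x70]

RES = [ 0x36  0x00  0x55  0x89  0x97  0x7b  0x70  0x70 ]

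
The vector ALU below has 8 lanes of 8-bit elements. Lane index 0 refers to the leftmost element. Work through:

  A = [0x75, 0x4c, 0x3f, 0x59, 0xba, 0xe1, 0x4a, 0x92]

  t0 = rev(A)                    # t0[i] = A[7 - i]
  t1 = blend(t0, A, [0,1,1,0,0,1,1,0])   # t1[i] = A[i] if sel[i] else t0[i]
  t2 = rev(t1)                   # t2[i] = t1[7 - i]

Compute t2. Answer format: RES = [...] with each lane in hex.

  t0: 92 4a e1 ba 59 3f 4c 75
  t1: 92 4c 3f ba 59 e1 4a 75
  t2: 75 4a e1 59 ba 3f 4c 92

RES = [0x75, 0x4a, 0xe1, 0x59, 0xba, 0x3f, 0x4c, 0x92]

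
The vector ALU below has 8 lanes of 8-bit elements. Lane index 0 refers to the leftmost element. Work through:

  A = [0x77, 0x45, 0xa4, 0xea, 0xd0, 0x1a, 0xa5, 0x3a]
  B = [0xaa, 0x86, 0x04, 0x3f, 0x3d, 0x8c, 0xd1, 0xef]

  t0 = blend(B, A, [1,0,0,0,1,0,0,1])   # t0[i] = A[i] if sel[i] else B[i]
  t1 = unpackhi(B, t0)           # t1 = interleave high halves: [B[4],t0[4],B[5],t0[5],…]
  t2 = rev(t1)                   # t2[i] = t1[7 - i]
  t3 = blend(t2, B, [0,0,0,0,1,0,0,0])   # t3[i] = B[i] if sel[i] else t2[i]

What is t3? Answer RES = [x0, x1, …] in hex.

  t0: 77 86 04 3f d0 8c d1 3a
  t1: 3d d0 8c 8c d1 d1 ef 3a
  t2: 3a ef d1 d1 8c 8c d0 3d
  t3: 3a ef d1 d1 3d 8c d0 3d

RES = [ 0x3a  0xef  0xd1  0xd1  0x3d  0x8c  0xd0  0x3d ]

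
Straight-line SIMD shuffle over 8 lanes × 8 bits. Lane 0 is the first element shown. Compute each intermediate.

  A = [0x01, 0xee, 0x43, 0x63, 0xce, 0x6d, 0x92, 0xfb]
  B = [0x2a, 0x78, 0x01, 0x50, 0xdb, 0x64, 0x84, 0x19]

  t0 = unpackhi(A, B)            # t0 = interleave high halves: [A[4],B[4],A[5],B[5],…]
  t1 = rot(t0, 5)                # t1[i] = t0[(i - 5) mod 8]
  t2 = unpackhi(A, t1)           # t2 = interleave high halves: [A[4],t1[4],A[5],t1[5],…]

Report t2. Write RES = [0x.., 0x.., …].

t0 = [0xce, 0xdb, 0x6d, 0x64, 0x92, 0x84, 0xfb, 0x19]
t1 = [0x64, 0x92, 0x84, 0xfb, 0x19, 0xce, 0xdb, 0x6d]
t2 = [0xce, 0x19, 0x6d, 0xce, 0x92, 0xdb, 0xfb, 0x6d]

RES = [0xce, 0x19, 0x6d, 0xce, 0x92, 0xdb, 0xfb, 0x6d]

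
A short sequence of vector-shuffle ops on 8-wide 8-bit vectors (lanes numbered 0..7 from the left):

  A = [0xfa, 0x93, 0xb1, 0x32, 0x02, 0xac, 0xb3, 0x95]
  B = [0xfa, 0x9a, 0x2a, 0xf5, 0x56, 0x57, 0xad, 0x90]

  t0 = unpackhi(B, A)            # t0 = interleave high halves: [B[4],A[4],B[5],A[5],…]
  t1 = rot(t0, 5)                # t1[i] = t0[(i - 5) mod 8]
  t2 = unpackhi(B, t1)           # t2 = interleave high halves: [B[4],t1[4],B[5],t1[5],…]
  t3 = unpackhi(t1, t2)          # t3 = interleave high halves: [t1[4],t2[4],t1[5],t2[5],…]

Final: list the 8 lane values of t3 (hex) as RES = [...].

RES = [0x95, 0xad, 0x56, 0x02, 0x02, 0x90, 0x57, 0x57]

t0 = [0x56, 0x02, 0x57, 0xac, 0xad, 0xb3, 0x90, 0x95]
t1 = [0xac, 0xad, 0xb3, 0x90, 0x95, 0x56, 0x02, 0x57]
t2 = [0x56, 0x95, 0x57, 0x56, 0xad, 0x02, 0x90, 0x57]
t3 = [0x95, 0xad, 0x56, 0x02, 0x02, 0x90, 0x57, 0x57]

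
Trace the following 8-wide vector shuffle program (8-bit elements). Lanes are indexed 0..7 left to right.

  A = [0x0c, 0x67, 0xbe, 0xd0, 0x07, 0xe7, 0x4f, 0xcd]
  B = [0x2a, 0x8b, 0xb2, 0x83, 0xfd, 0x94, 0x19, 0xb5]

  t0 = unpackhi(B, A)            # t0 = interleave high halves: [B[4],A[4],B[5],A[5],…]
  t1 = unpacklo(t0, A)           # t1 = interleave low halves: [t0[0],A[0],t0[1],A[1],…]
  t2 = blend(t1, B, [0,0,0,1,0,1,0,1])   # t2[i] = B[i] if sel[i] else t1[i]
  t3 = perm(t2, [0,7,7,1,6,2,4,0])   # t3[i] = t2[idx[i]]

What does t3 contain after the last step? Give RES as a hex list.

RES = [ 0xfd  0xb5  0xb5  0x0c  0xe7  0x07  0x94  0xfd ]

t0 = [0xfd, 0x07, 0x94, 0xe7, 0x19, 0x4f, 0xb5, 0xcd]
t1 = [0xfd, 0x0c, 0x07, 0x67, 0x94, 0xbe, 0xe7, 0xd0]
t2 = [0xfd, 0x0c, 0x07, 0x83, 0x94, 0x94, 0xe7, 0xb5]
t3 = [0xfd, 0xb5, 0xb5, 0x0c, 0xe7, 0x07, 0x94, 0xfd]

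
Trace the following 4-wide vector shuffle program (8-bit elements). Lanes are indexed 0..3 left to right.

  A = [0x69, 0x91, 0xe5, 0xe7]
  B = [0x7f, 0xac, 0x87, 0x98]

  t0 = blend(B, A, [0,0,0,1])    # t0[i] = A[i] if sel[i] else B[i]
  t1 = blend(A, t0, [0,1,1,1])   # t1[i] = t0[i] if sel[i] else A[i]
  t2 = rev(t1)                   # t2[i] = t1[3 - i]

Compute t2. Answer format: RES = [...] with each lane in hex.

RES = [0xe7, 0x87, 0xac, 0x69]

t0 = [0x7f, 0xac, 0x87, 0xe7]
t1 = [0x69, 0xac, 0x87, 0xe7]
t2 = [0xe7, 0x87, 0xac, 0x69]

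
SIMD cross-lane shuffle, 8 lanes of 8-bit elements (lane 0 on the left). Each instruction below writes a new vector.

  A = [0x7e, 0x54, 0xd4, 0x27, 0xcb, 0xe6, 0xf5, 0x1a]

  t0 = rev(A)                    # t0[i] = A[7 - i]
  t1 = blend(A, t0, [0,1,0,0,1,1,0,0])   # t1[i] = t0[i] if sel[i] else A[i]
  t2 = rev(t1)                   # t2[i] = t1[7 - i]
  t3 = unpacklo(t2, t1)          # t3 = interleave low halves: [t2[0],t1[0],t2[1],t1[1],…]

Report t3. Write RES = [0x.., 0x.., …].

RES = [0x1a, 0x7e, 0xf5, 0xf5, 0xd4, 0xd4, 0x27, 0x27]

  t0: 1a f5 e6 cb 27 d4 54 7e
  t1: 7e f5 d4 27 27 d4 f5 1a
  t2: 1a f5 d4 27 27 d4 f5 7e
  t3: 1a 7e f5 f5 d4 d4 27 27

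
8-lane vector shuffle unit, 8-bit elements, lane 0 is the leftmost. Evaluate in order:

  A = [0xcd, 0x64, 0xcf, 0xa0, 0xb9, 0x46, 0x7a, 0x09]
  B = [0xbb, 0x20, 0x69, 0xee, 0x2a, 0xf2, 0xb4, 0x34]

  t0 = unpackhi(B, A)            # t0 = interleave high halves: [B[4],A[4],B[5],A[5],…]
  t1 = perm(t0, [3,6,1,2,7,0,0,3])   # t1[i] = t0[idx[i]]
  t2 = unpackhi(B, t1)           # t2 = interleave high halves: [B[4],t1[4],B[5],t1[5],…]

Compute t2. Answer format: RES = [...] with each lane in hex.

  t0: 2a b9 f2 46 b4 7a 34 09
  t1: 46 34 b9 f2 09 2a 2a 46
  t2: 2a 09 f2 2a b4 2a 34 46

RES = [0x2a, 0x09, 0xf2, 0x2a, 0xb4, 0x2a, 0x34, 0x46]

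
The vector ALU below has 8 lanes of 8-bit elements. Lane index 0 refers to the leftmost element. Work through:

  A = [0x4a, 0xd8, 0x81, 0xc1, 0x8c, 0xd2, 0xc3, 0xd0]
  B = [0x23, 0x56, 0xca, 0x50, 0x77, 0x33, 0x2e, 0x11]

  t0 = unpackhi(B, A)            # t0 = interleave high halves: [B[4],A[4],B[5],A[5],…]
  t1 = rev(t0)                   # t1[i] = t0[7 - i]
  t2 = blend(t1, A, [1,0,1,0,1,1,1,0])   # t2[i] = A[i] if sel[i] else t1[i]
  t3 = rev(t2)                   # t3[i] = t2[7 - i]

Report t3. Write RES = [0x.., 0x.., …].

RES = [0x77, 0xc3, 0xd2, 0x8c, 0x2e, 0x81, 0x11, 0x4a]

→ t0 |77|8c|33|d2|2e|c3|11|d0|
→ t1 |d0|11|c3|2e|d2|33|8c|77|
→ t2 |4a|11|81|2e|8c|d2|c3|77|
→ t3 |77|c3|d2|8c|2e|81|11|4a|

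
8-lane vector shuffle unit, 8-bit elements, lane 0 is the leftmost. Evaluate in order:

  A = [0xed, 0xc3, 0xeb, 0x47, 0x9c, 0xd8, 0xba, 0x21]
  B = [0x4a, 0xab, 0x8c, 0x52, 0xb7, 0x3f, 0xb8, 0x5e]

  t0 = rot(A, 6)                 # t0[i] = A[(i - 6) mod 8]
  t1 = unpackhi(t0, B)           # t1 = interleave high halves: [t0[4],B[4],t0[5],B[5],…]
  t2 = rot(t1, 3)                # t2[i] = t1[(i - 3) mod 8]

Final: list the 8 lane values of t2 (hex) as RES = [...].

RES = [0xb8, 0xc3, 0x5e, 0xba, 0xb7, 0x21, 0x3f, 0xed]

  t0: eb 47 9c d8 ba 21 ed c3
  t1: ba b7 21 3f ed b8 c3 5e
  t2: b8 c3 5e ba b7 21 3f ed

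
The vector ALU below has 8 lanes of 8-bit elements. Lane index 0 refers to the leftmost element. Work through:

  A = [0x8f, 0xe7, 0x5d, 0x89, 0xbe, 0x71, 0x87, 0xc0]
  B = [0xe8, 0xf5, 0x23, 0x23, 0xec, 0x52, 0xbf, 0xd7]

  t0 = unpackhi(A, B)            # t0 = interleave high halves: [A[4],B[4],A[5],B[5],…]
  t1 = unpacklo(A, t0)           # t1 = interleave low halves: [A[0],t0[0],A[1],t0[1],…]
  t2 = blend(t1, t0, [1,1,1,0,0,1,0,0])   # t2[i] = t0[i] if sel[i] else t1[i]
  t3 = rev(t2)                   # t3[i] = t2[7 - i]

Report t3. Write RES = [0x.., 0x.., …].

t0 = [0xbe, 0xec, 0x71, 0x52, 0x87, 0xbf, 0xc0, 0xd7]
t1 = [0x8f, 0xbe, 0xe7, 0xec, 0x5d, 0x71, 0x89, 0x52]
t2 = [0xbe, 0xec, 0x71, 0xec, 0x5d, 0xbf, 0x89, 0x52]
t3 = [0x52, 0x89, 0xbf, 0x5d, 0xec, 0x71, 0xec, 0xbe]

RES = [0x52, 0x89, 0xbf, 0x5d, 0xec, 0x71, 0xec, 0xbe]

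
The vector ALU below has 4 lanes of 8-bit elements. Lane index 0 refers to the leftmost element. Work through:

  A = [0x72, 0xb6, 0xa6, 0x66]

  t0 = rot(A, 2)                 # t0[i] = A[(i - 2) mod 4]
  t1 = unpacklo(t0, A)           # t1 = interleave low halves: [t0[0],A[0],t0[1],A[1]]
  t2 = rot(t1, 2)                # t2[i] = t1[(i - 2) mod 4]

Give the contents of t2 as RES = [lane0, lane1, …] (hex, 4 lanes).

→ t0 |a6|66|72|b6|
→ t1 |a6|72|66|b6|
→ t2 |66|b6|a6|72|

RES = [ 0x66  0xb6  0xa6  0x72 ]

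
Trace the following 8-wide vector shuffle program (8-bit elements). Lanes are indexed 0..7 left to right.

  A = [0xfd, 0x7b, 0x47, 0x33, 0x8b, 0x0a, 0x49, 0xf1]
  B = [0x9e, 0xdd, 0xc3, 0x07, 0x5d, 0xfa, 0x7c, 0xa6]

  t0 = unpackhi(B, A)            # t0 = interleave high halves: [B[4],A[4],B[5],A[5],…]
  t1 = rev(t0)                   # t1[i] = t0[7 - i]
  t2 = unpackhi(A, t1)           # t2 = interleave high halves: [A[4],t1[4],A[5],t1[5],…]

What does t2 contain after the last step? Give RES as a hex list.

RES = [0x8b, 0x0a, 0x0a, 0xfa, 0x49, 0x8b, 0xf1, 0x5d]

→ t0 |5d|8b|fa|0a|7c|49|a6|f1|
→ t1 |f1|a6|49|7c|0a|fa|8b|5d|
→ t2 |8b|0a|0a|fa|49|8b|f1|5d|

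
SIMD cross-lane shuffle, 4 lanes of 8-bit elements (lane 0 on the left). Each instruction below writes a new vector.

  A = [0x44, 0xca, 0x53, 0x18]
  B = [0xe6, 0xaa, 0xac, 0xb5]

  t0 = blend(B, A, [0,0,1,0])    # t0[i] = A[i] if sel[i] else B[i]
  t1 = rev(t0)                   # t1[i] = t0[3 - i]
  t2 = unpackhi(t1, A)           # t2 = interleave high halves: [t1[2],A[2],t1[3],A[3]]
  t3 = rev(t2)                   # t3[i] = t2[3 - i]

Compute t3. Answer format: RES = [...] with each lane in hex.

  t0: e6 aa 53 b5
  t1: b5 53 aa e6
  t2: aa 53 e6 18
  t3: 18 e6 53 aa

RES = [ 0x18  0xe6  0x53  0xaa ]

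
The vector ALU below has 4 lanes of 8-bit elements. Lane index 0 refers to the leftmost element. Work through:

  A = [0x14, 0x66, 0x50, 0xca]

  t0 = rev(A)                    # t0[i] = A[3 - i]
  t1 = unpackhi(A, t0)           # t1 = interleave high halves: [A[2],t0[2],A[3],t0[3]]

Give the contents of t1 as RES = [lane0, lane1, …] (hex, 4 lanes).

t0 = [0xca, 0x50, 0x66, 0x14]
t1 = [0x50, 0x66, 0xca, 0x14]

RES = [ 0x50  0x66  0xca  0x14 ]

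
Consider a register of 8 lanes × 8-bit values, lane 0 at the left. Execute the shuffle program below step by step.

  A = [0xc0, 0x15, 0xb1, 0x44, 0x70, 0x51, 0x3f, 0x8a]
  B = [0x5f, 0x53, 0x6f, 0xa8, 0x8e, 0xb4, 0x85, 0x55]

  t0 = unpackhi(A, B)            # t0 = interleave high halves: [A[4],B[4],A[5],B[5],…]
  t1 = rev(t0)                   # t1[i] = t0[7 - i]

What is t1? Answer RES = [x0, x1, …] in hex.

RES = [ 0x55  0x8a  0x85  0x3f  0xb4  0x51  0x8e  0x70 ]

t0 = [0x70, 0x8e, 0x51, 0xb4, 0x3f, 0x85, 0x8a, 0x55]
t1 = [0x55, 0x8a, 0x85, 0x3f, 0xb4, 0x51, 0x8e, 0x70]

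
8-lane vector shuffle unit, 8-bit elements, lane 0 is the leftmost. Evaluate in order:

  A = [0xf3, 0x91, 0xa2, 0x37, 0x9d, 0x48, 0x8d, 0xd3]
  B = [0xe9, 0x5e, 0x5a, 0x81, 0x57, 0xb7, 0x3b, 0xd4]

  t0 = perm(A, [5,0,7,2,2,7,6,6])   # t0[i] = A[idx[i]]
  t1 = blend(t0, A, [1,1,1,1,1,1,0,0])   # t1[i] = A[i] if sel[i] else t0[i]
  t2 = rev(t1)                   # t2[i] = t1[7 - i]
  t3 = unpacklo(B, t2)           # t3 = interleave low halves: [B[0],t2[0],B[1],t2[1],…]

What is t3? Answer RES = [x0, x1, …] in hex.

  t0: 48 f3 d3 a2 a2 d3 8d 8d
  t1: f3 91 a2 37 9d 48 8d 8d
  t2: 8d 8d 48 9d 37 a2 91 f3
  t3: e9 8d 5e 8d 5a 48 81 9d

RES = [0xe9, 0x8d, 0x5e, 0x8d, 0x5a, 0x48, 0x81, 0x9d]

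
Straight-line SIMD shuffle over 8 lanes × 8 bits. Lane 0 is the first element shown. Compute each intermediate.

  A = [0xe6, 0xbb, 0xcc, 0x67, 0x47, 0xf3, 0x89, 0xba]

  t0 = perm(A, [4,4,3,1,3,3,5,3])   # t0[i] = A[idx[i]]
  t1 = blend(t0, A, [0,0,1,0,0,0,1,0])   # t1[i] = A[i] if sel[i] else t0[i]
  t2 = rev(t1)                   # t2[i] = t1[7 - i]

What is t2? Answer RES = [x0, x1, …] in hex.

RES = [0x67, 0x89, 0x67, 0x67, 0xbb, 0xcc, 0x47, 0x47]

t0 = [0x47, 0x47, 0x67, 0xbb, 0x67, 0x67, 0xf3, 0x67]
t1 = [0x47, 0x47, 0xcc, 0xbb, 0x67, 0x67, 0x89, 0x67]
t2 = [0x67, 0x89, 0x67, 0x67, 0xbb, 0xcc, 0x47, 0x47]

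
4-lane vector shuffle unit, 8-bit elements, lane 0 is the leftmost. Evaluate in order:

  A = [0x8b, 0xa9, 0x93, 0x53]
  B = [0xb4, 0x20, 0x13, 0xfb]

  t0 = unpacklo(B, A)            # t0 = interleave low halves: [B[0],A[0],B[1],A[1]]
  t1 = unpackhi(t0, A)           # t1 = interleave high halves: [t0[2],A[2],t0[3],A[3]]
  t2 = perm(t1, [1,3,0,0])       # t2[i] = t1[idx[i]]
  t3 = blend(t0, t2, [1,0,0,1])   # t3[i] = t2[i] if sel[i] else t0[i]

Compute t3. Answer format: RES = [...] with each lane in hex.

RES = [ 0x93  0x8b  0x20  0x20 ]

→ t0 |b4|8b|20|a9|
→ t1 |20|93|a9|53|
→ t2 |93|53|20|20|
→ t3 |93|8b|20|20|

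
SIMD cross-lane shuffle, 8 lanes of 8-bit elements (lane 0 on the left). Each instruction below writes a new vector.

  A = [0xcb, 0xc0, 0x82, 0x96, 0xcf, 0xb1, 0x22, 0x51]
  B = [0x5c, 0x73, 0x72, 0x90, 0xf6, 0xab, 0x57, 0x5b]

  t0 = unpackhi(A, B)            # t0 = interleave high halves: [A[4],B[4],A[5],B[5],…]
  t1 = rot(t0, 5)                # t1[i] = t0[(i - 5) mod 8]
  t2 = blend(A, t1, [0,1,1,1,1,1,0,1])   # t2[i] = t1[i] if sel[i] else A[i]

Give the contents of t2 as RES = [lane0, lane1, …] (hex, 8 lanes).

RES = [0xcb, 0x22, 0x57, 0x51, 0x5b, 0xcf, 0x22, 0xb1]

→ t0 |cf|f6|b1|ab|22|57|51|5b|
→ t1 |ab|22|57|51|5b|cf|f6|b1|
→ t2 |cb|22|57|51|5b|cf|22|b1|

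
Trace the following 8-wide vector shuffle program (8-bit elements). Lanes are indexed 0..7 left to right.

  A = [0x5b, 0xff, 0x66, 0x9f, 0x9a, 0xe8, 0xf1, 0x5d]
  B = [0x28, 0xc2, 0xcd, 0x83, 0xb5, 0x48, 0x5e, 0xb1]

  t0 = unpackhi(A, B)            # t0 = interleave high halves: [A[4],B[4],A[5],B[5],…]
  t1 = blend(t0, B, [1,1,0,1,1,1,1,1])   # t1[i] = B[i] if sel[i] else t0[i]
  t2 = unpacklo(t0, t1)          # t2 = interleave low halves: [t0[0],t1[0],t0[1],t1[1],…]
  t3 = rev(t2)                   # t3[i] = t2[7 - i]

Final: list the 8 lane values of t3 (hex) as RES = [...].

t0 = [0x9a, 0xb5, 0xe8, 0x48, 0xf1, 0x5e, 0x5d, 0xb1]
t1 = [0x28, 0xc2, 0xe8, 0x83, 0xb5, 0x48, 0x5e, 0xb1]
t2 = [0x9a, 0x28, 0xb5, 0xc2, 0xe8, 0xe8, 0x48, 0x83]
t3 = [0x83, 0x48, 0xe8, 0xe8, 0xc2, 0xb5, 0x28, 0x9a]

RES = [0x83, 0x48, 0xe8, 0xe8, 0xc2, 0xb5, 0x28, 0x9a]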